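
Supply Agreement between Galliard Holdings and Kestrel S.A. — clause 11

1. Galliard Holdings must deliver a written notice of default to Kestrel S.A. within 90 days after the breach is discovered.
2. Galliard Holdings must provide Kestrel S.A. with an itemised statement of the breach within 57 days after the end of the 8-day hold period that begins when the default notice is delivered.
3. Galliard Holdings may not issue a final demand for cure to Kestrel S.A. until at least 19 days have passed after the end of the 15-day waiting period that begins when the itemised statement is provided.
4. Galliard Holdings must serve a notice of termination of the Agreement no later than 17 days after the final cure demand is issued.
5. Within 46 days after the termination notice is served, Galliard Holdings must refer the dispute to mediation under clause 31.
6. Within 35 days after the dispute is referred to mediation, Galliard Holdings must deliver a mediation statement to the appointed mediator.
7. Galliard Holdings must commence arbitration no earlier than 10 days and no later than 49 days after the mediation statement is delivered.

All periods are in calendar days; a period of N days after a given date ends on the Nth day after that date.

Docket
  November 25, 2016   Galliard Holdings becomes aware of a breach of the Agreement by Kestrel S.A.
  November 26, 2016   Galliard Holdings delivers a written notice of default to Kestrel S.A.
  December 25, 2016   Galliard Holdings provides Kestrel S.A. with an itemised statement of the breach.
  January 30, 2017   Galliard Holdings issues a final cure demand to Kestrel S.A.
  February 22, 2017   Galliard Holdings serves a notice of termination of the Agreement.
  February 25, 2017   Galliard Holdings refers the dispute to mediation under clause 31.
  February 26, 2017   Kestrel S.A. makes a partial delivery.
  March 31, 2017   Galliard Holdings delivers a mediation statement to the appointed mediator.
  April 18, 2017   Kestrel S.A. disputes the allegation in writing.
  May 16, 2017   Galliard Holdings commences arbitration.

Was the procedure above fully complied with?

No

Step 1 — counting 90 days from November 25, 2016 (when the breach is discovered) gives a deadline of February 23, 2017; done November 26, 2016 — timely.
Step 2 — counting 57 days from December 4, 2016 (end of the 8-day hold period, which began when the default notice is delivered on November 26, 2016) gives a deadline of January 30, 2017; December 25, 2016 is within that limit.
Step 3 — must wait 19 days from January 9, 2017 (end of the 15-day waiting period, which began when the itemised statement is provided on December 25, 2016), so not before January 28, 2017; done January 30, 2017 — permitted.
Step 4 — counting 17 days from January 30, 2017 (when the final cure demand is issued) gives a deadline of February 16, 2017; not done until February 22, 2017, 6 days after the deadline.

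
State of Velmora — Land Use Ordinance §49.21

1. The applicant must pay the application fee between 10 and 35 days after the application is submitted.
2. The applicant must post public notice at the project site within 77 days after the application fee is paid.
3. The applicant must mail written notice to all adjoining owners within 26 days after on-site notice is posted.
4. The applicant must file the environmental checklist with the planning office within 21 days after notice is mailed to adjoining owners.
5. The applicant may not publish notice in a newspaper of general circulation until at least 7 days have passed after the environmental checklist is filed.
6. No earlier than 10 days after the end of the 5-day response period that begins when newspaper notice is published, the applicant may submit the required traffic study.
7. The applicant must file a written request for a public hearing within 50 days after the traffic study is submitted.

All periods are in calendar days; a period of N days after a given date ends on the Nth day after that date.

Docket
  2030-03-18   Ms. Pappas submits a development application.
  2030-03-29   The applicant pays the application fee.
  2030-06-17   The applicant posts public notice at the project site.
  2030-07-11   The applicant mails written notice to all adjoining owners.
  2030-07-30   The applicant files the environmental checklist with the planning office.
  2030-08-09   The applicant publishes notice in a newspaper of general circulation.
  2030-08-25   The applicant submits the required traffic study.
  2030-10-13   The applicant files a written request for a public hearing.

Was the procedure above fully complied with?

No

(1) the permitted window runs from 2030-03-18 + 10 = 2030-03-28 to 2030-03-18 + 35 = 2030-04-22; done 2030-03-29, which is between those dates.
(2) due by 2030-03-29 + 77 days = 2030-06-14; 2030-06-17 misses that deadline by 3 days.
That is the first point of non-compliance.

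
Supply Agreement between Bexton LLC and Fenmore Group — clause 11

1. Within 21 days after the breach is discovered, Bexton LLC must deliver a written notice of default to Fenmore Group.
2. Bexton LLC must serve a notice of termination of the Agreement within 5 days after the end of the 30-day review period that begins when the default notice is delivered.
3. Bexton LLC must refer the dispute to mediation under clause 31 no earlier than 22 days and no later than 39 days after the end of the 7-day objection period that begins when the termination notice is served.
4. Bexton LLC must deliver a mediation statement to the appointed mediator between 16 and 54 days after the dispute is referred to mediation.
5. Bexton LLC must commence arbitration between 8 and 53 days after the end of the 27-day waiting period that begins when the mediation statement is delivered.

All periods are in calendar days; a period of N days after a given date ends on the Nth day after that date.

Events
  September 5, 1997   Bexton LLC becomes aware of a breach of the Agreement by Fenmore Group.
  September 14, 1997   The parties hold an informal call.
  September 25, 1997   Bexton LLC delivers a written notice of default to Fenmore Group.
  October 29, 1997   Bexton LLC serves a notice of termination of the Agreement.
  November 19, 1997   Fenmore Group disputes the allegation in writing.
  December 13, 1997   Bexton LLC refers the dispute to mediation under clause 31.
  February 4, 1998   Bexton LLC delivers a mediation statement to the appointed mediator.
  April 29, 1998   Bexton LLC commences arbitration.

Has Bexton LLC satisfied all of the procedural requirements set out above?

No

(1) due by September 5, 1997 + 21 days = September 26, 1997; completed September 25, 1997, before the deadline.
(2) due by October 25, 1997 + 5 days = October 30, 1997; completed October 29, 1997, before the deadline.
(3) the permitted window runs from November 5, 1997 + 22 = November 27, 1997 to November 5, 1997 + 39 = December 14, 1997; December 13, 1997 falls inside that range.
(4) the permitted window runs from December 13, 1997 + 16 = December 29, 1997 to December 13, 1997 + 54 = February 5, 1998; February 4, 1998 falls inside that range.
(5) the permitted window runs from March 3, 1998 + 8 = March 11, 1998 to March 3, 1998 + 53 = April 25, 1998; April 29, 1998 is 4 days past the end of the window.
No need to go further; step 5 was not satisfied.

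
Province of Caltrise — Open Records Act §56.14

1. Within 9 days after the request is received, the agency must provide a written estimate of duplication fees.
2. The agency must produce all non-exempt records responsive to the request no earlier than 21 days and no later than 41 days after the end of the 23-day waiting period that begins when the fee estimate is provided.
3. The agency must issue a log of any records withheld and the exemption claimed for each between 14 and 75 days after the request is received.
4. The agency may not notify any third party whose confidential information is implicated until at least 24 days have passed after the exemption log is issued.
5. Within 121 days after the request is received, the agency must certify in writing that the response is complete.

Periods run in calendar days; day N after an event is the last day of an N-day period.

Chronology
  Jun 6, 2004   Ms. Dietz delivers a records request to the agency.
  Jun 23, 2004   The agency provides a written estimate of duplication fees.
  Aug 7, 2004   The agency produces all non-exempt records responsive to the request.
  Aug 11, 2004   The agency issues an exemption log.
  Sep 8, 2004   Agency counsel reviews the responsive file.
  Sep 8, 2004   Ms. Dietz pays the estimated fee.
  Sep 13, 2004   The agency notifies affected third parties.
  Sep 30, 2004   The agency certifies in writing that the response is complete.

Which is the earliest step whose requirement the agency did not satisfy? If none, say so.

Step 1

Step 1: 9 days after Jun 6, 2004 (when the request is received) is Jun 15, 2004; Jun 23, 2004 misses that deadline by 8 days.
The analysis stops there.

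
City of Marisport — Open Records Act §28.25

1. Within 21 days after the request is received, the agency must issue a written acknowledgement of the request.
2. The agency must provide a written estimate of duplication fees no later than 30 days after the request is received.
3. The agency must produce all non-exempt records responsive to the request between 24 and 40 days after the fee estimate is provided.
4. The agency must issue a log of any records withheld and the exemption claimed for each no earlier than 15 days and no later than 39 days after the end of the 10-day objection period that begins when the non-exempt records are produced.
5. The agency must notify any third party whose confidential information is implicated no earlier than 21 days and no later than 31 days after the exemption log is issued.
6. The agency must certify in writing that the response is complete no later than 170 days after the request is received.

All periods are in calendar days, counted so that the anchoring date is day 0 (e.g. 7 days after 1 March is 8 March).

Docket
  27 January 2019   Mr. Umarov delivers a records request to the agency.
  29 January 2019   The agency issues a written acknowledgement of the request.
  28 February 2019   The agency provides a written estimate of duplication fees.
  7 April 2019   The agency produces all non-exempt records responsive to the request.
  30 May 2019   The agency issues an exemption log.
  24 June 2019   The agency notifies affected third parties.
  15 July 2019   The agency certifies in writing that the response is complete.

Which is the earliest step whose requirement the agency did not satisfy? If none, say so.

Step 1: 21 days after 27 January 2019 (when the request is received) is 17 February 2019; completed 29 January 2019, before the deadline.
Step 2: 30 days after 27 January 2019 (when the request is received) is 26 February 2019; done 28 February 2019 — 2 days late.

Step 2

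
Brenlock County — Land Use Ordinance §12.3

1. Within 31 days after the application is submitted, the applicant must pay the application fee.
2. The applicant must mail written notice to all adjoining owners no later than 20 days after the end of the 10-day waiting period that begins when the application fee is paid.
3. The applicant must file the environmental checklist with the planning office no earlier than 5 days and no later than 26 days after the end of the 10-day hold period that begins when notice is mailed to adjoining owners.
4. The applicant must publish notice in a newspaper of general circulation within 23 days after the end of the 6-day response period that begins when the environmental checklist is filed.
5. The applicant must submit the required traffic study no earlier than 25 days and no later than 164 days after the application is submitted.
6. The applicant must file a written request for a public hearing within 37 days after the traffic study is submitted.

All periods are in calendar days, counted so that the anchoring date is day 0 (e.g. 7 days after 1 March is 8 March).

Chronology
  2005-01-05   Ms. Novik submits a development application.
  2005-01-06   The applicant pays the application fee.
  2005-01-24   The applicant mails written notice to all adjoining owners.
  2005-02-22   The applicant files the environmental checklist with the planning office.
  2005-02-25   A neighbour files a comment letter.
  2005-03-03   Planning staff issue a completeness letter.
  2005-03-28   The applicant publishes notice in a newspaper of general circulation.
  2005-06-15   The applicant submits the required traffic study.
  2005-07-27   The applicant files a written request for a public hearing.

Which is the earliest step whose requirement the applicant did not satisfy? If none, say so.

(1) due by 2005-01-05 + 31 days = 2005-02-05; done 2005-01-06 — timely.
(2) due by 2005-01-16 + 20 days = 2005-02-05; done 2005-01-24 — timely.
(3) the permitted window runs from 2005-02-03 + 5 = 2005-02-08 to 2005-02-03 + 26 = 2005-03-01; 2005-02-22 falls inside that range.
(4) due by 2005-02-28 + 23 days = 2005-03-23; not done until 2005-03-28, 5 days after the deadline.

Step 4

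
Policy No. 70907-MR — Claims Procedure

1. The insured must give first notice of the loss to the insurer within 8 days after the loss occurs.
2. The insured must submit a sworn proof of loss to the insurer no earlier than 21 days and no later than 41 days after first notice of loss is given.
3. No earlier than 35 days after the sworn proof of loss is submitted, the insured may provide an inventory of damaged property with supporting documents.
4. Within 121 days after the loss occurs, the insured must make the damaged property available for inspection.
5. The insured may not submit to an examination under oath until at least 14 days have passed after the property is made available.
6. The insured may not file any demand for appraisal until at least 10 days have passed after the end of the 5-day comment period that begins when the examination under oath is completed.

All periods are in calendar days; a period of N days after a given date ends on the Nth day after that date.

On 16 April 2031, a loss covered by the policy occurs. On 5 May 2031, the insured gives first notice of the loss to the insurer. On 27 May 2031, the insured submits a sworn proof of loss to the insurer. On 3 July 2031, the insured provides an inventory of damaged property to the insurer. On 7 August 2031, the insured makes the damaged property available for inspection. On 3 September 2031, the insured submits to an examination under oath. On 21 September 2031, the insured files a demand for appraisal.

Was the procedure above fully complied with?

Step 1: 8 days after 16 April 2031 (when the loss occurs) is 24 April 2031; not done until 5 May 2031, 11 days after the deadline.
That is the first point of non-compliance.

No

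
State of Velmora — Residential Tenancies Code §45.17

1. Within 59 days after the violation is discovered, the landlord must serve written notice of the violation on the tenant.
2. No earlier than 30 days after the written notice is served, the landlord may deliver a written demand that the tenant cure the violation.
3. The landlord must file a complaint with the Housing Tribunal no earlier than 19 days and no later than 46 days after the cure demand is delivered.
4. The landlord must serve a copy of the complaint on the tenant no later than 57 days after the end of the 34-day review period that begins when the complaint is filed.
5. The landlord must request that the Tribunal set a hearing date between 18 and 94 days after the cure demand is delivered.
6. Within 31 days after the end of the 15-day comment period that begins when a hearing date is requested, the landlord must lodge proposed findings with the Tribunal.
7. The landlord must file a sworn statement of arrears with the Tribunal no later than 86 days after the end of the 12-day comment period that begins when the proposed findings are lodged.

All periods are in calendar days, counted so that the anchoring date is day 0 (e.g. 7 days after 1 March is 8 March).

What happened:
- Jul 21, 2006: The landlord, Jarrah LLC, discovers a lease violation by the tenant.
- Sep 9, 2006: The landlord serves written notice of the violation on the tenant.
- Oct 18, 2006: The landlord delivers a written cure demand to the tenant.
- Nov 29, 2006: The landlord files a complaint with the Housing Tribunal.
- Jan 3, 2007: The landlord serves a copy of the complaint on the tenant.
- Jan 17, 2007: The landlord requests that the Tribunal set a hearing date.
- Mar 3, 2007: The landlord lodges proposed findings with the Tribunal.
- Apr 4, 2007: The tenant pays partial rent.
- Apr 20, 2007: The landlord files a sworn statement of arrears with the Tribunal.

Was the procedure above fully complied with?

(1) due by Jul 21, 2006 + 59 days = Sep 18, 2006; completed Sep 9, 2006, before the deadline.
(2) permitted from Sep 9, 2006 + 30 days = Oct 9, 2006 onward; done Oct 18, 2006, after the minimum wait.
(3) the permitted window runs from Oct 18, 2006 + 19 = Nov 6, 2006 to Oct 18, 2006 + 46 = Dec 3, 2006; done Nov 29, 2006, which is between those dates.
(4) due by Jan 2, 2007 + 57 days = Feb 28, 2007; done Jan 3, 2007 — timely.
(5) the permitted window runs from Oct 18, 2006 + 18 = Nov 5, 2006 to Oct 18, 2006 + 94 = Jan 20, 2007; done Jan 17, 2007 — within the window.
(6) due by Feb 1, 2007 + 31 days = Mar 4, 2007; completed Mar 3, 2007, before the deadline.
(7) due by Mar 15, 2007 + 86 days = Jun 9, 2007; Apr 20, 2007 is within that limit.

Yes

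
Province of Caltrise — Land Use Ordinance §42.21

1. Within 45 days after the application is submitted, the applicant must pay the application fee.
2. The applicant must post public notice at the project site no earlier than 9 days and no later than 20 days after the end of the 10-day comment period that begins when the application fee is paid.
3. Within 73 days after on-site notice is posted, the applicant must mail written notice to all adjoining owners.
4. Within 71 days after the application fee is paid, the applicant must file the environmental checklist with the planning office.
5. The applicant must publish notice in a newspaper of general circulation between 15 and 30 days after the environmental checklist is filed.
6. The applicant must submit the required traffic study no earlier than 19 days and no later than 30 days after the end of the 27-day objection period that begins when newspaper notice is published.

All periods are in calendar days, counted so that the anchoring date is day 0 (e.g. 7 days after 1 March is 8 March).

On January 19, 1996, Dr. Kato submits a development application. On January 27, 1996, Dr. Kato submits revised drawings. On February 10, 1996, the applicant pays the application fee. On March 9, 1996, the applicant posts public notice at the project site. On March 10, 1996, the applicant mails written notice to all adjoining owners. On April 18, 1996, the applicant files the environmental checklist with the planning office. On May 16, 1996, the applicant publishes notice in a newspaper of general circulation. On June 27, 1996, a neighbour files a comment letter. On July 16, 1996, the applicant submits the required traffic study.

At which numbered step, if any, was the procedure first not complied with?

Step 1: 45 days after January 19, 1996 (when the application is submitted) is March 4, 1996; done February 10, 1996 — timely.
Step 2: the window is 9–20 days after February 20, 1996 (end of the 10-day comment period, which began when the application fee is paid on February 10, 1996), so February 29, 1996 through March 11, 1996; done March 9, 1996, which is between those dates.
Step 3: 73 days after March 9, 1996 (when on-site notice is posted) is May 21, 1996; completed March 10, 1996, before the deadline.
Step 4: 71 days after February 10, 1996 (when the application fee is paid) is April 21, 1996; April 18, 1996 is within that limit.
Step 5: the window is 15–30 days after April 18, 1996 (when the environmental checklist is filed), so May 3, 1996 through May 18, 1996; done May 16, 1996 — within the window.
Step 6: the window is 19–30 days after June 12, 1996 (end of the 27-day objection period, which began when newspaper notice is published on May 16, 1996), so July 1, 1996 through July 12, 1996; July 16, 1996 is 4 days past the end of the window.

Step 6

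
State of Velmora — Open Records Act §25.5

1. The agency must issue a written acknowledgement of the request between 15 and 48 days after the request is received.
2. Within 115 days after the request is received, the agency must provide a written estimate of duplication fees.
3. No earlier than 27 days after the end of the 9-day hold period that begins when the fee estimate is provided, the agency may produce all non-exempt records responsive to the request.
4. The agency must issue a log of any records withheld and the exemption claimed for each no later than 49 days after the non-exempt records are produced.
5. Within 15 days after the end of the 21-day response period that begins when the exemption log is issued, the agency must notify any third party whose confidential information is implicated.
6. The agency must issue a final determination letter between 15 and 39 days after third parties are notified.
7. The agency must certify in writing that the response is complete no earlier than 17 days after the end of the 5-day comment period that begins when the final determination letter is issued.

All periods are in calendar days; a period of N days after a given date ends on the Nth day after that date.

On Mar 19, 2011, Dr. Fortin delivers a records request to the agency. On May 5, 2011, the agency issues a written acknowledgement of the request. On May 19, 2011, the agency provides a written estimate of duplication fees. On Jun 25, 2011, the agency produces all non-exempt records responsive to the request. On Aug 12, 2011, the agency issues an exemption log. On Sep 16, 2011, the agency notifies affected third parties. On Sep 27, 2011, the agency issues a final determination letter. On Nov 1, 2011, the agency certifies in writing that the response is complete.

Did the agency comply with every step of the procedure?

(1) the permitted window runs from Mar 19, 2011 + 15 = Apr 3, 2011 to Mar 19, 2011 + 48 = May 6, 2011; done May 5, 2011, which is between those dates.
(2) due by Mar 19, 2011 + 115 days = Jul 12, 2011; May 19, 2011 is within that limit.
(3) permitted from May 28, 2011 + 27 days = Jun 24, 2011 onward; done Jun 25, 2011, after the minimum wait.
(4) due by Jun 25, 2011 + 49 days = Aug 13, 2011; Aug 12, 2011 is within that limit.
(5) due by Sep 2, 2011 + 15 days = Sep 17, 2011; completed Sep 16, 2011, before the deadline.
(6) the permitted window runs from Sep 16, 2011 + 15 = Oct 1, 2011 to Sep 16, 2011 + 39 = Oct 25, 2011; done Sep 27, 2011 — 4 days before the window opened.

No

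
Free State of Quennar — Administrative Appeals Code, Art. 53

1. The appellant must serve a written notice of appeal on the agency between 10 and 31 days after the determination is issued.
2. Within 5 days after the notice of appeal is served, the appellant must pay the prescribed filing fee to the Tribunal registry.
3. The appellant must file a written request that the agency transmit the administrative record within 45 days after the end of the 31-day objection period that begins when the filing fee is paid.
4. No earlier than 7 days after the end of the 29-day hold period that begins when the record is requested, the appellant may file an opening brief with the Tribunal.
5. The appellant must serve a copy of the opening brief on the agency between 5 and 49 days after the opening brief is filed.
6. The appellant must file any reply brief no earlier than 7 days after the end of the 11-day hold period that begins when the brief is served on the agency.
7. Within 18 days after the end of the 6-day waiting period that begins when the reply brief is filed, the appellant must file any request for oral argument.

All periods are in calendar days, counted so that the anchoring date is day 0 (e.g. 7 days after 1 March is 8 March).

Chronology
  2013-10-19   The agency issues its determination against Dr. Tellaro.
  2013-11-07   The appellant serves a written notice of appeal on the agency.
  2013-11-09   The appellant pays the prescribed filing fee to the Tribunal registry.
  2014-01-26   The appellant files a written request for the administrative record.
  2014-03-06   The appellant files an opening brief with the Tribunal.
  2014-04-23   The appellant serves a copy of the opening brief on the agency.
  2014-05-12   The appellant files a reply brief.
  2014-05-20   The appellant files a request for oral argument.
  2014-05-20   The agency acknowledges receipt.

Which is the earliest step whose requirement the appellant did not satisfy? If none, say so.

Step 3

Step 1 — 10 and 31 days from 2013-10-19 (when the determination is issued) are 2013-10-29 and 2013-11-19 respectively; done 2013-11-07 — within the window.
Step 2 — counting 5 days from 2013-11-07 (when the notice of appeal is served) gives a deadline of 2013-11-12; 2013-11-09 is within that limit.
Step 3 — counting 45 days from 2013-12-10 (end of the 31-day objection period, which began when the filing fee is paid on 2013-11-09) gives a deadline of 2014-01-24; not done until 2014-01-26, 2 days after the deadline.
The analysis stops there.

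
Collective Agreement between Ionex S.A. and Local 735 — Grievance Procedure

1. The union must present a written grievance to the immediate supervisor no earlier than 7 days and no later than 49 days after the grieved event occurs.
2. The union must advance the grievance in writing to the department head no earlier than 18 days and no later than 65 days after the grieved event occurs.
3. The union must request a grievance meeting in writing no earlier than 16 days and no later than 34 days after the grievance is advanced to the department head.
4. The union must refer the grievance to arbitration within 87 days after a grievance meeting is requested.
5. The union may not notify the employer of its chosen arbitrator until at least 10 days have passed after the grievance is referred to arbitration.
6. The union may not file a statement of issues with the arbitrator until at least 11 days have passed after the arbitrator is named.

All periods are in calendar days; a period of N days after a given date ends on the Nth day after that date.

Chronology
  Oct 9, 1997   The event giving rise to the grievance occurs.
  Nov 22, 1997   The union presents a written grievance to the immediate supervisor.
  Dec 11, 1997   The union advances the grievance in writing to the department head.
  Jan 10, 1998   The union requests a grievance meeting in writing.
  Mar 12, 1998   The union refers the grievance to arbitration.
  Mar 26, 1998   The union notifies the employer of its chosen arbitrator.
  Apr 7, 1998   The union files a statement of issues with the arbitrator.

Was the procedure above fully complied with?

Step 1: the window is 7–49 days after Oct 9, 1997 (when the grieved event occurs), so Oct 16, 1997 through Nov 27, 1997; done Nov 22, 1997, which is between those dates.
Step 2: the window is 18–65 days after Oct 9, 1997 (when the grieved event occurs), so Oct 27, 1997 through Dec 13, 1997; done Dec 11, 1997 — within the window.
Step 3: the window is 16–34 days after Dec 11, 1997 (when the grievance is advanced to the department head), so Dec 27, 1997 through Jan 14, 1998; done Jan 10, 1998 — within the window.
Step 4: 87 days after Jan 10, 1998 (when a grievance meeting is requested) is Apr 7, 1998; Mar 12, 1998 is within that limit.
Step 5: the earliest permitted date is 10 days after Mar 12, 1998 (when the grievance is referred to arbitration), i.e. Mar 22, 1998; done Mar 26, 1998, after the minimum wait.
Step 6: the earliest permitted date is 11 days after Mar 26, 1998 (when the arbitrator is named), i.e. Apr 6, 1998; done Apr 7, 1998 — permitted.

Yes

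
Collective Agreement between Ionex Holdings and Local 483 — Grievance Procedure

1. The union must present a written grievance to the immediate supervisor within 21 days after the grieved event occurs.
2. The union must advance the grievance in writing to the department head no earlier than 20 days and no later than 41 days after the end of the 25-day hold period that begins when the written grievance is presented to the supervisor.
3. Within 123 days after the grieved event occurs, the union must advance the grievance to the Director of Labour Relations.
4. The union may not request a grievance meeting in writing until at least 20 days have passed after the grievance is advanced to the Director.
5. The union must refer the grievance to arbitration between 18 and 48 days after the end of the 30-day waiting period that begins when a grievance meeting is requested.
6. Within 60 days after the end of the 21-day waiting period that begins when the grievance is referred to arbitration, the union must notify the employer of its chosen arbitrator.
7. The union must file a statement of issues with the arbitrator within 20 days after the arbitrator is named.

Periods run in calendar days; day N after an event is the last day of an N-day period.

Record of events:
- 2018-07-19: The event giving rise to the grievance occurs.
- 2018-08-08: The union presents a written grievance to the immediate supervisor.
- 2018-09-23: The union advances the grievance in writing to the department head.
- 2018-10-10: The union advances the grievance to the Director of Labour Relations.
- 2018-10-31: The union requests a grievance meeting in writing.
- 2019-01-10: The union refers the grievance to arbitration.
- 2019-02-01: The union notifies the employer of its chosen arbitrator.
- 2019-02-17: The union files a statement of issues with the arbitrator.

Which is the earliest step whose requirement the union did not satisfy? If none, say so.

None — every step was satisfied

Step 1 — counting 21 days from 2018-07-19 (when the grieved event occurs) gives a deadline of 2018-08-09; done 2018-08-08 — timely.
Step 2 — 20 and 41 days from 2018-09-02 (end of the 25-day hold period, which began when the written grievance is presented to the supervisor on 2018-08-08) are 2018-09-22 and 2018-10-13 respectively; done 2018-09-23, which is between those dates.
Step 3 — counting 123 days from 2018-07-19 (when the grieved event occurs) gives a deadline of 2018-11-19; done 2018-10-10 — timely.
Step 4 — must wait 20 days from 2018-10-10 (when the grievance is advanced to the Director), so not before 2018-10-30; 2018-10-31 is on or after that date.
Step 5 — 18 and 48 days from 2018-11-30 (end of the 30-day waiting period, which began when a grievance meeting is requested on 2018-10-31) are 2018-12-18 and 2019-01-17 respectively; 2019-01-10 falls inside that range.
Step 6 — counting 60 days from 2019-01-31 (end of the 21-day waiting period, which began when the grievance is referred to arbitration on 2019-01-10) gives a deadline of 2019-04-01; 2019-02-01 is within that limit.
Step 7 — counting 20 days from 2019-02-01 (when the arbitrator is named) gives a deadline of 2019-02-21; 2019-02-17 is within that limit.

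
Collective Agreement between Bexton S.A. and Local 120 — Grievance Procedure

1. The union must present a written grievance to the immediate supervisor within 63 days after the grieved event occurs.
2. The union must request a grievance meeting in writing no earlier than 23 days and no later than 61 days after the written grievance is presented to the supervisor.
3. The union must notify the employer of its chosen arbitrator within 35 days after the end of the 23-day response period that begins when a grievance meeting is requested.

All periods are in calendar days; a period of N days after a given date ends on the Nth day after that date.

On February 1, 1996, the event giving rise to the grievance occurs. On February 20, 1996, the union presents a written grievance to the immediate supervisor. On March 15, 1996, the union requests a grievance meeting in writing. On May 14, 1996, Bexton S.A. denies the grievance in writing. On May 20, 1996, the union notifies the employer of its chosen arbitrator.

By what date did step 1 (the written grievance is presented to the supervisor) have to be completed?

Step 1 runs from February 1, 1996, when the grieved event occurs. 63 days after February 1, 1996 is April 4, 1996.

April 4, 1996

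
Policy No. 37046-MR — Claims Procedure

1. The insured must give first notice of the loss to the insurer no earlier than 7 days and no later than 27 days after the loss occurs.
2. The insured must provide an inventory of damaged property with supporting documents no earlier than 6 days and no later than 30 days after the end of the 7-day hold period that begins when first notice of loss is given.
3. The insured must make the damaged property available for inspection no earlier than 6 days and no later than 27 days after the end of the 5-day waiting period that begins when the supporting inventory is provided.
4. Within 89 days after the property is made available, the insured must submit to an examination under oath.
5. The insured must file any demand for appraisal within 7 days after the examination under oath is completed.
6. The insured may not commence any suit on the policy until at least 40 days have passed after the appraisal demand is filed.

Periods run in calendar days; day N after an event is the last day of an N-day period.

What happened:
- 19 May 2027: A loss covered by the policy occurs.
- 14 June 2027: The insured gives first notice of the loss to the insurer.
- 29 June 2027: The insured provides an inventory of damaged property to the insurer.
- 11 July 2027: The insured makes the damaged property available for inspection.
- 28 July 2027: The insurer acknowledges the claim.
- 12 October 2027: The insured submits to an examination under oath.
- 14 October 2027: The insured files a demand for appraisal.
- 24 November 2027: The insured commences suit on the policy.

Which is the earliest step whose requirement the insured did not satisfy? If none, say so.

Step 1: the window is 7–27 days after 19 May 2027 (when the loss occurs), so 26 May 2027 through 15 June 2027; done 14 June 2027 — within the window.
Step 2: the window is 6–30 days after 21 June 2027 (end of the 7-day hold period, which began when first notice of loss is given on 14 June 2027), so 27 June 2027 through 21 July 2027; done 29 June 2027, which is between those dates.
Step 3: the window is 6–27 days after 4 July 2027 (end of the 5-day waiting period, which began when the supporting inventory is provided on 29 June 2027), so 10 July 2027 through 31 July 2027; 11 July 2027 falls inside that range.
Step 4: 89 days after 11 July 2027 (when the property is made available) is 8 October 2027; 12 October 2027 misses that deadline by 4 days.
Later steps need not be reached.

Step 4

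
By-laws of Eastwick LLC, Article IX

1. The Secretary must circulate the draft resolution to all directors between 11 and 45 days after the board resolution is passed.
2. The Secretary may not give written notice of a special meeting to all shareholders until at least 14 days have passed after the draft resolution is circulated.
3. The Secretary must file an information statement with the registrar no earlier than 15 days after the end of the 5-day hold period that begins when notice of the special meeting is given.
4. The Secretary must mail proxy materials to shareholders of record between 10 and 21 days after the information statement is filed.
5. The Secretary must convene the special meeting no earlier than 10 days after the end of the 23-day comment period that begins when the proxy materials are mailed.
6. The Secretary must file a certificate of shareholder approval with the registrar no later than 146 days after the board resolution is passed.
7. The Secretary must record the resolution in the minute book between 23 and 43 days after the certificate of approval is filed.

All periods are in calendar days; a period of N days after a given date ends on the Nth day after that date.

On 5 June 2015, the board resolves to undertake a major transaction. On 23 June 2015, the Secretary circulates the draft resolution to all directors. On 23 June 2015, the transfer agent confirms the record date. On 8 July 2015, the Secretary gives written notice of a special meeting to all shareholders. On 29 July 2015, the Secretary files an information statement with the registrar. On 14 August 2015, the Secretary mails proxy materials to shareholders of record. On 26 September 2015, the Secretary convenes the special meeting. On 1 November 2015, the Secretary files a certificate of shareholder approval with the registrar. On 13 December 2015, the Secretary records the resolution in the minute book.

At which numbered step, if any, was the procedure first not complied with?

Step 1: the window is 11–45 days after 5 June 2015 (when the board resolution is passed), so 16 June 2015 through 20 July 2015; done 23 June 2015 — within the window.
Step 2: the earliest permitted date is 14 days after 23 June 2015 (when the draft resolution is circulated), i.e. 7 July 2015; done 8 July 2015 — permitted.
Step 3: the earliest permitted date is 15 days after 13 July 2015 (end of the 5-day hold period, which began when notice of the special meeting is given on 8 July 2015), i.e. 28 July 2015; done 29 July 2015 — permitted.
Step 4: the window is 10–21 days after 29 July 2015 (when the information statement is filed), so 8 August 2015 through 19 August 2015; done 14 August 2015 — within the window.
Step 5: the earliest permitted date is 10 days after 6 September 2015 (end of the 23-day comment period, which began when the proxy materials are mailed on 14 August 2015), i.e. 16 September 2015; done 26 September 2015 — permitted.
Step 6: 146 days after 5 June 2015 (when the board resolution is passed) is 29 October 2015; done 1 November 2015 — 3 days late.
Later steps need not be reached.

Step 6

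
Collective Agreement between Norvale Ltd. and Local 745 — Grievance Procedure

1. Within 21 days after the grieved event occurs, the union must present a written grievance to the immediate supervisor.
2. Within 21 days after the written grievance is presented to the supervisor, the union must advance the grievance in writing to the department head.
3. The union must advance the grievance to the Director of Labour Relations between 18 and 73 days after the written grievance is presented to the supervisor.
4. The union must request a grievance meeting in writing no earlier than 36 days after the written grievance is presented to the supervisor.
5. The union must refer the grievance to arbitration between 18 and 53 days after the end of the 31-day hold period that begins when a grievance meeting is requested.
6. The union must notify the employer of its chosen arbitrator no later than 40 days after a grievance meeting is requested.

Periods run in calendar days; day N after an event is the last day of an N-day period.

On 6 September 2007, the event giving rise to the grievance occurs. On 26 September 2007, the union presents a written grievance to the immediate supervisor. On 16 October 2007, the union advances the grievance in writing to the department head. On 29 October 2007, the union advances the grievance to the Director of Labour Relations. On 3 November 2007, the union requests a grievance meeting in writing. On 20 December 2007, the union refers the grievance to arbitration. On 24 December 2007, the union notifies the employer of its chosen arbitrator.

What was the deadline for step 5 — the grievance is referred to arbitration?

26 January 2008

A grievance meeting is requested on 3 November 2007; the 31-day hold period therefore ends 4 December 2007, and step 5 runs from that date. The window is 18–53 days after 4 December 2007; it closes on 26 January 2008.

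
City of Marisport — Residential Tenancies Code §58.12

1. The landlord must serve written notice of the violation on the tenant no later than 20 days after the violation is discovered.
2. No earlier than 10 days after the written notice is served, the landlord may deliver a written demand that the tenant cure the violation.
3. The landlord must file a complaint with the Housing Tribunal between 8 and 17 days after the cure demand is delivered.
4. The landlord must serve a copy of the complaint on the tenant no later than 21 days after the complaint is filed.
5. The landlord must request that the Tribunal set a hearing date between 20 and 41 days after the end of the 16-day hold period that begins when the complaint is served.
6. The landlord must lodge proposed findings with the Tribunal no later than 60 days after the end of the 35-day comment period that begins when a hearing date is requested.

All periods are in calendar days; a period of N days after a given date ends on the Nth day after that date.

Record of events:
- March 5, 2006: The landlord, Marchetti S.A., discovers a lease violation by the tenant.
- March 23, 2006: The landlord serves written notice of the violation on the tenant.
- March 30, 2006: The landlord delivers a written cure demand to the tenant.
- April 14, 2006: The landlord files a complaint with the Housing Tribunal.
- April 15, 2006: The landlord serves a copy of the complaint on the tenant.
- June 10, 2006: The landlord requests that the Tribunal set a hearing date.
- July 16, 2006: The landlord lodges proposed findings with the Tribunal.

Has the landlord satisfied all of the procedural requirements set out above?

No

Step 1 — counting 20 days from March 5, 2006 (when the violation is discovered) gives a deadline of March 25, 2006; March 23, 2006 is within that limit.
Step 2 — must wait 10 days from March 23, 2006 (when the written notice is served), so not before April 2, 2006; acted on March 30, 2006, 3 days prematurely.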